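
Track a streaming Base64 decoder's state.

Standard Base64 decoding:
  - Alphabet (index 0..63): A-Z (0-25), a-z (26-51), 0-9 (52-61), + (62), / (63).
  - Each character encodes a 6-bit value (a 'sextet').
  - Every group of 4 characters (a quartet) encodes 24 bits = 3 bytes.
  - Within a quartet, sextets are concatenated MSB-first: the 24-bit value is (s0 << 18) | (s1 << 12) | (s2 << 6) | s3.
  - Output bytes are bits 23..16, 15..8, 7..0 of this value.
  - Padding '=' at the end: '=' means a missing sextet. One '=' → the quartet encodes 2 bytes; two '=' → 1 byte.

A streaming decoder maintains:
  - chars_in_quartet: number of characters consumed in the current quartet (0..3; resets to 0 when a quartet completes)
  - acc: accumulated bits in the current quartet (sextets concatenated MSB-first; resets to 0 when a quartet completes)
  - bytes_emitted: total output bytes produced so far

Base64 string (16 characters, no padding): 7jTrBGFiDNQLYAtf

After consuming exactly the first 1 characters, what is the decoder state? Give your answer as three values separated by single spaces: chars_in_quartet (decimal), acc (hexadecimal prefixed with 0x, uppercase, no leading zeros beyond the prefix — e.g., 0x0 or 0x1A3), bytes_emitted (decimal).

After char 0 ('7'=59): chars_in_quartet=1 acc=0x3B bytes_emitted=0

Answer: 1 0x3B 0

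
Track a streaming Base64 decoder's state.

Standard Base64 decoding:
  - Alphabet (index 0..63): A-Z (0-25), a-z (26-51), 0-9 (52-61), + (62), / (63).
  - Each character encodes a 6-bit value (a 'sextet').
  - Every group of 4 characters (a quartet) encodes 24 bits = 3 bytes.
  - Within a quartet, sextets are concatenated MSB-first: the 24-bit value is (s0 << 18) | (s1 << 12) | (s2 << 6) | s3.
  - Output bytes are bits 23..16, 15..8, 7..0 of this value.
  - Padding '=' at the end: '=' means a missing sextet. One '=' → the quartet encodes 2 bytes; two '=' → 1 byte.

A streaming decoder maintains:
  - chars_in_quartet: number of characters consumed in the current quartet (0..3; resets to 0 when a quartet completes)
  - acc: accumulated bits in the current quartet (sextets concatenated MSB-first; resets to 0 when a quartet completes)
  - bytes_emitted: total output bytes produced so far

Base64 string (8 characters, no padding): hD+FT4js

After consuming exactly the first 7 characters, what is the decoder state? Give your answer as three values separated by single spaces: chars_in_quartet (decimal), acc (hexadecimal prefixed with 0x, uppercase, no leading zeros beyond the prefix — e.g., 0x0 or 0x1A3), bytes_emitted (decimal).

After char 0 ('h'=33): chars_in_quartet=1 acc=0x21 bytes_emitted=0
After char 1 ('D'=3): chars_in_quartet=2 acc=0x843 bytes_emitted=0
After char 2 ('+'=62): chars_in_quartet=3 acc=0x210FE bytes_emitted=0
After char 3 ('F'=5): chars_in_quartet=4 acc=0x843F85 -> emit 84 3F 85, reset; bytes_emitted=3
After char 4 ('T'=19): chars_in_quartet=1 acc=0x13 bytes_emitted=3
After char 5 ('4'=56): chars_in_quartet=2 acc=0x4F8 bytes_emitted=3
After char 6 ('j'=35): chars_in_quartet=3 acc=0x13E23 bytes_emitted=3

Answer: 3 0x13E23 3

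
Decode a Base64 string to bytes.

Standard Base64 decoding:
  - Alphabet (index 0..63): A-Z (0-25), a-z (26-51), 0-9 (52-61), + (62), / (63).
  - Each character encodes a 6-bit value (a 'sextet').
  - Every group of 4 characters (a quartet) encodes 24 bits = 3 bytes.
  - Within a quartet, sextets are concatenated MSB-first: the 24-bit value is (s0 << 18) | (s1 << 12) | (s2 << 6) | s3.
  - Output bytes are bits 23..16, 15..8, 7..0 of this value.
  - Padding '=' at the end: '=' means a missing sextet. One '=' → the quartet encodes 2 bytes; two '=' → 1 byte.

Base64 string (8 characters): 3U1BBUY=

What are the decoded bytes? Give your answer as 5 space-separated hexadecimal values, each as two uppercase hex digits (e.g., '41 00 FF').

After char 0 ('3'=55): chars_in_quartet=1 acc=0x37 bytes_emitted=0
After char 1 ('U'=20): chars_in_quartet=2 acc=0xDD4 bytes_emitted=0
After char 2 ('1'=53): chars_in_quartet=3 acc=0x37535 bytes_emitted=0
After char 3 ('B'=1): chars_in_quartet=4 acc=0xDD4D41 -> emit DD 4D 41, reset; bytes_emitted=3
After char 4 ('B'=1): chars_in_quartet=1 acc=0x1 bytes_emitted=3
After char 5 ('U'=20): chars_in_quartet=2 acc=0x54 bytes_emitted=3
After char 6 ('Y'=24): chars_in_quartet=3 acc=0x1518 bytes_emitted=3
Padding '=': partial quartet acc=0x1518 -> emit 05 46; bytes_emitted=5

Answer: DD 4D 41 05 46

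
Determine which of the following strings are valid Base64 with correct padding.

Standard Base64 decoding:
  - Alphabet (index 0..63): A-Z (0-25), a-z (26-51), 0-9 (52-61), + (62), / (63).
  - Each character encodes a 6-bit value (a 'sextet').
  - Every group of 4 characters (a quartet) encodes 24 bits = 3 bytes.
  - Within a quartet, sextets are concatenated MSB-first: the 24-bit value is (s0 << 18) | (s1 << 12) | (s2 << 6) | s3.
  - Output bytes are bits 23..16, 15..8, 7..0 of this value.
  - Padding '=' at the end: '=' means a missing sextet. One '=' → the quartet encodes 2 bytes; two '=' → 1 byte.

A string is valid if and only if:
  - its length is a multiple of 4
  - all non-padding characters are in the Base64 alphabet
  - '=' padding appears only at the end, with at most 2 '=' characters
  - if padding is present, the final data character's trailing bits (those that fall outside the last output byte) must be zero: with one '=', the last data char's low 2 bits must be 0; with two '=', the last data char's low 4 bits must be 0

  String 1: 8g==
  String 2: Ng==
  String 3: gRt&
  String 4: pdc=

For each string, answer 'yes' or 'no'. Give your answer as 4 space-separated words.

String 1: '8g==' → valid
String 2: 'Ng==' → valid
String 3: 'gRt&' → invalid (bad char(s): ['&'])
String 4: 'pdc=' → valid

Answer: yes yes no yes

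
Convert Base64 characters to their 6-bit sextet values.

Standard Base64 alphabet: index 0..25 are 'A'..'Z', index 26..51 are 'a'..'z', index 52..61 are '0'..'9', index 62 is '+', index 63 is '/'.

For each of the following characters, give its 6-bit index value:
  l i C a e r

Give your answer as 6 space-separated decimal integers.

Answer: 37 34 2 26 30 43

Derivation:
'l': a..z range, 26 + ord('l') − ord('a') = 37
'i': a..z range, 26 + ord('i') − ord('a') = 34
'C': A..Z range, ord('C') − ord('A') = 2
'a': a..z range, 26 + ord('a') − ord('a') = 26
'e': a..z range, 26 + ord('e') − ord('a') = 30
'r': a..z range, 26 + ord('r') − ord('a') = 43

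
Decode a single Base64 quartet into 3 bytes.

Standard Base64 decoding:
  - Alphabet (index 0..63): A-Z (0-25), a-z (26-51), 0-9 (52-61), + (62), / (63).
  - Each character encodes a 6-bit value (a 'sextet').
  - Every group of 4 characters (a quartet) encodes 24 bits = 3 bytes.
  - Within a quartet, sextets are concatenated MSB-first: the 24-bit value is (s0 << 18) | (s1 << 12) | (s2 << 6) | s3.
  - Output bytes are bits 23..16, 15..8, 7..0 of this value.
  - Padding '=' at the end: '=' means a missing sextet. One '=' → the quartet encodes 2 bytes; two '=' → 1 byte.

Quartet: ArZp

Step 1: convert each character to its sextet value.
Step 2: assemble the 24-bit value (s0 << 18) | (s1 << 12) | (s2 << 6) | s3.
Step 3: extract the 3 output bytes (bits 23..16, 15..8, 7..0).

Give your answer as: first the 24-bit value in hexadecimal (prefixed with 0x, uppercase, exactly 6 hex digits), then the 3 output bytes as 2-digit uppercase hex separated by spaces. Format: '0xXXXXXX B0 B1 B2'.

Sextets: A=0, r=43, Z=25, p=41
24-bit: (0<<18) | (43<<12) | (25<<6) | 41
      = 0x000000 | 0x02B000 | 0x000640 | 0x000029
      = 0x02B669
Bytes: (v>>16)&0xFF=02, (v>>8)&0xFF=B6, v&0xFF=69

Answer: 0x02B669 02 B6 69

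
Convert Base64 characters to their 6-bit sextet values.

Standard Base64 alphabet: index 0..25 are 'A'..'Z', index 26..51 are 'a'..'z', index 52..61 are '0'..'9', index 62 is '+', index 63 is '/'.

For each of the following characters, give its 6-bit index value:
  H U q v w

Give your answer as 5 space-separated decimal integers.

'H': A..Z range, ord('H') − ord('A') = 7
'U': A..Z range, ord('U') − ord('A') = 20
'q': a..z range, 26 + ord('q') − ord('a') = 42
'v': a..z range, 26 + ord('v') − ord('a') = 47
'w': a..z range, 26 + ord('w') − ord('a') = 48

Answer: 7 20 42 47 48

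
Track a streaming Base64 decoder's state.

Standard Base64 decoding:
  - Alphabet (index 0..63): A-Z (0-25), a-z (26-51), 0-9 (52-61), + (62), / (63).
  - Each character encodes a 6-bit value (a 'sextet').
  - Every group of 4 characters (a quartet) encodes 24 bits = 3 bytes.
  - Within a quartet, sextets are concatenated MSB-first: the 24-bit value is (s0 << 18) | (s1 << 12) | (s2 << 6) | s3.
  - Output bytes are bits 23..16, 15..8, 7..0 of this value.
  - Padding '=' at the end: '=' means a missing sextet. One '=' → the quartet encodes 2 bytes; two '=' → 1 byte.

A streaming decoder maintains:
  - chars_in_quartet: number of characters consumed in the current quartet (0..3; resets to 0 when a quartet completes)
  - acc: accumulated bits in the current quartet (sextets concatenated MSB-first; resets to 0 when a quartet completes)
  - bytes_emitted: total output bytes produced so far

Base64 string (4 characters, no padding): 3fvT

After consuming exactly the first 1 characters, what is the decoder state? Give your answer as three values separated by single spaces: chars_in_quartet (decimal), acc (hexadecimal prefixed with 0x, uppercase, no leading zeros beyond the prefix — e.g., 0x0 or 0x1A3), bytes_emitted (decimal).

Answer: 1 0x37 0

Derivation:
After char 0 ('3'=55): chars_in_quartet=1 acc=0x37 bytes_emitted=0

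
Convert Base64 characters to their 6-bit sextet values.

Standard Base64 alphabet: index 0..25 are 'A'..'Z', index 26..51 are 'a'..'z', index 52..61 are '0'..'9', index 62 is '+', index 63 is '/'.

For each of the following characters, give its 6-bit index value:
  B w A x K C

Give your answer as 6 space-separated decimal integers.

'B': A..Z range, ord('B') − ord('A') = 1
'w': a..z range, 26 + ord('w') − ord('a') = 48
'A': A..Z range, ord('A') − ord('A') = 0
'x': a..z range, 26 + ord('x') − ord('a') = 49
'K': A..Z range, ord('K') − ord('A') = 10
'C': A..Z range, ord('C') − ord('A') = 2

Answer: 1 48 0 49 10 2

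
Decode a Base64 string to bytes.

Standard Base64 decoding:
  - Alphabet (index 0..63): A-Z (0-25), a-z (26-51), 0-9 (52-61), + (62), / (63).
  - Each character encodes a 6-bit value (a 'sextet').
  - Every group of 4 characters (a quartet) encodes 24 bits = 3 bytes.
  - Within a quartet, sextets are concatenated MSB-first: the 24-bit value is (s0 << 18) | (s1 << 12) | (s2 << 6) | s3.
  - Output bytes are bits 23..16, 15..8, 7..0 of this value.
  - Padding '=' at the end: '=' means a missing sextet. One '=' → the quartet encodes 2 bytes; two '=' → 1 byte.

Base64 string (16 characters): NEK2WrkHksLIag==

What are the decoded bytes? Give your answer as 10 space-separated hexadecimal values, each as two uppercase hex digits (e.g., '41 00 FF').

After char 0 ('N'=13): chars_in_quartet=1 acc=0xD bytes_emitted=0
After char 1 ('E'=4): chars_in_quartet=2 acc=0x344 bytes_emitted=0
After char 2 ('K'=10): chars_in_quartet=3 acc=0xD10A bytes_emitted=0
After char 3 ('2'=54): chars_in_quartet=4 acc=0x3442B6 -> emit 34 42 B6, reset; bytes_emitted=3
After char 4 ('W'=22): chars_in_quartet=1 acc=0x16 bytes_emitted=3
After char 5 ('r'=43): chars_in_quartet=2 acc=0x5AB bytes_emitted=3
After char 6 ('k'=36): chars_in_quartet=3 acc=0x16AE4 bytes_emitted=3
After char 7 ('H'=7): chars_in_quartet=4 acc=0x5AB907 -> emit 5A B9 07, reset; bytes_emitted=6
After char 8 ('k'=36): chars_in_quartet=1 acc=0x24 bytes_emitted=6
After char 9 ('s'=44): chars_in_quartet=2 acc=0x92C bytes_emitted=6
After char 10 ('L'=11): chars_in_quartet=3 acc=0x24B0B bytes_emitted=6
After char 11 ('I'=8): chars_in_quartet=4 acc=0x92C2C8 -> emit 92 C2 C8, reset; bytes_emitted=9
After char 12 ('a'=26): chars_in_quartet=1 acc=0x1A bytes_emitted=9
After char 13 ('g'=32): chars_in_quartet=2 acc=0x6A0 bytes_emitted=9
Padding '==': partial quartet acc=0x6A0 -> emit 6A; bytes_emitted=10

Answer: 34 42 B6 5A B9 07 92 C2 C8 6A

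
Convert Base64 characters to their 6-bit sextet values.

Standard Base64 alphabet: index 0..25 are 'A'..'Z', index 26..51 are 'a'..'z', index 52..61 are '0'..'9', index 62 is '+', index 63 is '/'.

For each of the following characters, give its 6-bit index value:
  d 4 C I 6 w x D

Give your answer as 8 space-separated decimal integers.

'd': a..z range, 26 + ord('d') − ord('a') = 29
'4': 0..9 range, 52 + ord('4') − ord('0') = 56
'C': A..Z range, ord('C') − ord('A') = 2
'I': A..Z range, ord('I') − ord('A') = 8
'6': 0..9 range, 52 + ord('6') − ord('0') = 58
'w': a..z range, 26 + ord('w') − ord('a') = 48
'x': a..z range, 26 + ord('x') − ord('a') = 49
'D': A..Z range, ord('D') − ord('A') = 3

Answer: 29 56 2 8 58 48 49 3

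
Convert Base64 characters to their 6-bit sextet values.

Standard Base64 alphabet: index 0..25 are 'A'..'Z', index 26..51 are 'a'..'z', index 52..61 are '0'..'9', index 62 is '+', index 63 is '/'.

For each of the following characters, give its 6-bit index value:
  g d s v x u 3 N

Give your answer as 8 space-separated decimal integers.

Answer: 32 29 44 47 49 46 55 13

Derivation:
'g': a..z range, 26 + ord('g') − ord('a') = 32
'd': a..z range, 26 + ord('d') − ord('a') = 29
's': a..z range, 26 + ord('s') − ord('a') = 44
'v': a..z range, 26 + ord('v') − ord('a') = 47
'x': a..z range, 26 + ord('x') − ord('a') = 49
'u': a..z range, 26 + ord('u') − ord('a') = 46
'3': 0..9 range, 52 + ord('3') − ord('0') = 55
'N': A..Z range, ord('N') − ord('A') = 13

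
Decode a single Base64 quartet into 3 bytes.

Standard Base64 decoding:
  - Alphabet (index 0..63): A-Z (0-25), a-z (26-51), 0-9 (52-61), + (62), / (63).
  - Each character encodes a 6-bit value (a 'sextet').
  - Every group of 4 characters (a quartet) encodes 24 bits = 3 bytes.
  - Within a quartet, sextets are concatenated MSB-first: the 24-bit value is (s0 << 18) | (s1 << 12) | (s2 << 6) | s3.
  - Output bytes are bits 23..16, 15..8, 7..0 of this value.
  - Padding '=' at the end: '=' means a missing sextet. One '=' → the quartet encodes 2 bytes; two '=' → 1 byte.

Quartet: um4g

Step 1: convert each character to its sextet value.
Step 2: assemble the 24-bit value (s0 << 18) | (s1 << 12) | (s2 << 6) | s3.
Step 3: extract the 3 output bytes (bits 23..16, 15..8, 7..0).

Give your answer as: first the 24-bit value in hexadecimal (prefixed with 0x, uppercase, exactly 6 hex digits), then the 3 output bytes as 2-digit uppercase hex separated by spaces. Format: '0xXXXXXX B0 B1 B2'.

Answer: 0xBA6E20 BA 6E 20

Derivation:
Sextets: u=46, m=38, 4=56, g=32
24-bit: (46<<18) | (38<<12) | (56<<6) | 32
      = 0xB80000 | 0x026000 | 0x000E00 | 0x000020
      = 0xBA6E20
Bytes: (v>>16)&0xFF=BA, (v>>8)&0xFF=6E, v&0xFF=20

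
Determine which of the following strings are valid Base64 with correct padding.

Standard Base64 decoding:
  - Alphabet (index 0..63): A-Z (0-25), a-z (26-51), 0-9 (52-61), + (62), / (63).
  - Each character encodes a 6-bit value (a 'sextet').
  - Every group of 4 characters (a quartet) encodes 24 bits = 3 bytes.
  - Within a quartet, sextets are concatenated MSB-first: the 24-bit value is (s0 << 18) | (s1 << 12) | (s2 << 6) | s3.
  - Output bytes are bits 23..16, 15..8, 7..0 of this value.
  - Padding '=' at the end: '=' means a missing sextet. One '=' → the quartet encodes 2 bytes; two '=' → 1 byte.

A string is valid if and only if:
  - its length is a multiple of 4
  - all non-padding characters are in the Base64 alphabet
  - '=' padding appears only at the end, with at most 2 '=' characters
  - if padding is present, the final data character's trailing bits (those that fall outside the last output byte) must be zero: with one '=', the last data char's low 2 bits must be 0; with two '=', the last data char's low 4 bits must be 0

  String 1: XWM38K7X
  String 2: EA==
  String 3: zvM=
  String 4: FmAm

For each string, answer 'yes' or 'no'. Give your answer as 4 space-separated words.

Answer: yes yes yes yes

Derivation:
String 1: 'XWM38K7X' → valid
String 2: 'EA==' → valid
String 3: 'zvM=' → valid
String 4: 'FmAm' → valid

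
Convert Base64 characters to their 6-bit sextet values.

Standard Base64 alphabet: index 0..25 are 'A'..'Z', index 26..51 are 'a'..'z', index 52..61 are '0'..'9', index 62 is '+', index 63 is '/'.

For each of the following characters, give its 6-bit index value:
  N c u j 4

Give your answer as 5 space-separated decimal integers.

Answer: 13 28 46 35 56

Derivation:
'N': A..Z range, ord('N') − ord('A') = 13
'c': a..z range, 26 + ord('c') − ord('a') = 28
'u': a..z range, 26 + ord('u') − ord('a') = 46
'j': a..z range, 26 + ord('j') − ord('a') = 35
'4': 0..9 range, 52 + ord('4') − ord('0') = 56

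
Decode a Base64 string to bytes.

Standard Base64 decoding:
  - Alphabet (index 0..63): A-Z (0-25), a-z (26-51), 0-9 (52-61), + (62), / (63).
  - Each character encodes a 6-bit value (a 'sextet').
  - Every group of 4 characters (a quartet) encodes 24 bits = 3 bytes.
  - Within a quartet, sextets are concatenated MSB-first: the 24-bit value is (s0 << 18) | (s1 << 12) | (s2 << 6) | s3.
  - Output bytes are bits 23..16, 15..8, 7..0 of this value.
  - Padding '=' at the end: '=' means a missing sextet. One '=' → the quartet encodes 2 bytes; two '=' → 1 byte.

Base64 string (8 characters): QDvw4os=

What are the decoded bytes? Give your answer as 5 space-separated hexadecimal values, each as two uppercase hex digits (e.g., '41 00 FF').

Answer: 40 3B F0 E2 8B

Derivation:
After char 0 ('Q'=16): chars_in_quartet=1 acc=0x10 bytes_emitted=0
After char 1 ('D'=3): chars_in_quartet=2 acc=0x403 bytes_emitted=0
After char 2 ('v'=47): chars_in_quartet=3 acc=0x100EF bytes_emitted=0
After char 3 ('w'=48): chars_in_quartet=4 acc=0x403BF0 -> emit 40 3B F0, reset; bytes_emitted=3
After char 4 ('4'=56): chars_in_quartet=1 acc=0x38 bytes_emitted=3
After char 5 ('o'=40): chars_in_quartet=2 acc=0xE28 bytes_emitted=3
After char 6 ('s'=44): chars_in_quartet=3 acc=0x38A2C bytes_emitted=3
Padding '=': partial quartet acc=0x38A2C -> emit E2 8B; bytes_emitted=5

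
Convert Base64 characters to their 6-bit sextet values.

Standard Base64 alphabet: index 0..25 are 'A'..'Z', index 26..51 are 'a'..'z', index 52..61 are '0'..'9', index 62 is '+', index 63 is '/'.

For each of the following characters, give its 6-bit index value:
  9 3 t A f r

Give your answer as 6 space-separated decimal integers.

Answer: 61 55 45 0 31 43

Derivation:
'9': 0..9 range, 52 + ord('9') − ord('0') = 61
'3': 0..9 range, 52 + ord('3') − ord('0') = 55
't': a..z range, 26 + ord('t') − ord('a') = 45
'A': A..Z range, ord('A') − ord('A') = 0
'f': a..z range, 26 + ord('f') − ord('a') = 31
'r': a..z range, 26 + ord('r') − ord('a') = 43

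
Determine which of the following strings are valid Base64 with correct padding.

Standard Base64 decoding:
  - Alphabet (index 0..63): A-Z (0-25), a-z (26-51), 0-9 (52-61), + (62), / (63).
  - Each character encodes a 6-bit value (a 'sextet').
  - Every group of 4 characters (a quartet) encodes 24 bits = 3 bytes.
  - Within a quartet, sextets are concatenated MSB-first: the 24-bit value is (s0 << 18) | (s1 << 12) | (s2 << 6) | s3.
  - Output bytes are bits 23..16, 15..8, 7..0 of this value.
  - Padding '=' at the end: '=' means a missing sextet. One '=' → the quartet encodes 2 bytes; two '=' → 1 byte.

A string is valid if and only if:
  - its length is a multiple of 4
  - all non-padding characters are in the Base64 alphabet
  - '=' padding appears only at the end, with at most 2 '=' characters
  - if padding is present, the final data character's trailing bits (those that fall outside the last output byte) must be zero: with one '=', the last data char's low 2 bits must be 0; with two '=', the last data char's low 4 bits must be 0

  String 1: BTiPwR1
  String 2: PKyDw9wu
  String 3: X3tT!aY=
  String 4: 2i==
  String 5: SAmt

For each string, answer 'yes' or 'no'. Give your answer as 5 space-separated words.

String 1: 'BTiPwR1' → invalid (len=7 not mult of 4)
String 2: 'PKyDw9wu' → valid
String 3: 'X3tT!aY=' → invalid (bad char(s): ['!'])
String 4: '2i==' → invalid (bad trailing bits)
String 5: 'SAmt' → valid

Answer: no yes no no yes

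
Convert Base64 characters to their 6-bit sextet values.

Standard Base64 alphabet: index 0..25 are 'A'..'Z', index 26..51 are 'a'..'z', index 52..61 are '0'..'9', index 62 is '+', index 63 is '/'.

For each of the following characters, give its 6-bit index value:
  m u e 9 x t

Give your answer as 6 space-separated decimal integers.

'm': a..z range, 26 + ord('m') − ord('a') = 38
'u': a..z range, 26 + ord('u') − ord('a') = 46
'e': a..z range, 26 + ord('e') − ord('a') = 30
'9': 0..9 range, 52 + ord('9') − ord('0') = 61
'x': a..z range, 26 + ord('x') − ord('a') = 49
't': a..z range, 26 + ord('t') − ord('a') = 45

Answer: 38 46 30 61 49 45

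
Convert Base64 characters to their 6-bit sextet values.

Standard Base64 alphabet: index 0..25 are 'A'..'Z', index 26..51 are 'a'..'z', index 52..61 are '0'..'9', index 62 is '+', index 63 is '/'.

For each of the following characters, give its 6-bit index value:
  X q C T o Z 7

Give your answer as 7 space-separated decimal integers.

'X': A..Z range, ord('X') − ord('A') = 23
'q': a..z range, 26 + ord('q') − ord('a') = 42
'C': A..Z range, ord('C') − ord('A') = 2
'T': A..Z range, ord('T') − ord('A') = 19
'o': a..z range, 26 + ord('o') − ord('a') = 40
'Z': A..Z range, ord('Z') − ord('A') = 25
'7': 0..9 range, 52 + ord('7') − ord('0') = 59

Answer: 23 42 2 19 40 25 59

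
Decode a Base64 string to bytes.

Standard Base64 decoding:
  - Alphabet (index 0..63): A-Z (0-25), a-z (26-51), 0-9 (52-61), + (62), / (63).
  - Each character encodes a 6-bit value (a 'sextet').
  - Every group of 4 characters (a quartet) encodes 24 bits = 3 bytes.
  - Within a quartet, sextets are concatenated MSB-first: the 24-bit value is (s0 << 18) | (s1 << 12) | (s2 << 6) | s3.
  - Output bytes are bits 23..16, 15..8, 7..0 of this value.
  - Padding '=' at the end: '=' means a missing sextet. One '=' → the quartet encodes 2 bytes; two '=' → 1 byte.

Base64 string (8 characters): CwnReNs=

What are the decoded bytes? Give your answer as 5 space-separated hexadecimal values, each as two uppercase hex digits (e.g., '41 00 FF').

After char 0 ('C'=2): chars_in_quartet=1 acc=0x2 bytes_emitted=0
After char 1 ('w'=48): chars_in_quartet=2 acc=0xB0 bytes_emitted=0
After char 2 ('n'=39): chars_in_quartet=3 acc=0x2C27 bytes_emitted=0
After char 3 ('R'=17): chars_in_quartet=4 acc=0xB09D1 -> emit 0B 09 D1, reset; bytes_emitted=3
After char 4 ('e'=30): chars_in_quartet=1 acc=0x1E bytes_emitted=3
After char 5 ('N'=13): chars_in_quartet=2 acc=0x78D bytes_emitted=3
After char 6 ('s'=44): chars_in_quartet=3 acc=0x1E36C bytes_emitted=3
Padding '=': partial quartet acc=0x1E36C -> emit 78 DB; bytes_emitted=5

Answer: 0B 09 D1 78 DB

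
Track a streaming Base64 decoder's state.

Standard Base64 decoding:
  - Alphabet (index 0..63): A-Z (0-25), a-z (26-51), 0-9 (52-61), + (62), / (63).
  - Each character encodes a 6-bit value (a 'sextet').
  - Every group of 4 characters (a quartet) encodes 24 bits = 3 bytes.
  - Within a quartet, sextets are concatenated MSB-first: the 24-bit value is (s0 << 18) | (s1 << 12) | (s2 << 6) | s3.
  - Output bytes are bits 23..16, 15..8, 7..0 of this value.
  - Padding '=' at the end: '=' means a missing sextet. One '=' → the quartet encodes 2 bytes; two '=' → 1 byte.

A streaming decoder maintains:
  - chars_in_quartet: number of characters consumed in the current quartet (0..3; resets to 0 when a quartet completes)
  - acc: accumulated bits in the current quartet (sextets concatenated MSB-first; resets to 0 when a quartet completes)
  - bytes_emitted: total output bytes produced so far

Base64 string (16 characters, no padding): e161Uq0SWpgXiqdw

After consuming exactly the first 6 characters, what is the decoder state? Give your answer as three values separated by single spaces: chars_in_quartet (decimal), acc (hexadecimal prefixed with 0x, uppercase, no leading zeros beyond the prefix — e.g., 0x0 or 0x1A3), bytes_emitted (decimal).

After char 0 ('e'=30): chars_in_quartet=1 acc=0x1E bytes_emitted=0
After char 1 ('1'=53): chars_in_quartet=2 acc=0x7B5 bytes_emitted=0
After char 2 ('6'=58): chars_in_quartet=3 acc=0x1ED7A bytes_emitted=0
After char 3 ('1'=53): chars_in_quartet=4 acc=0x7B5EB5 -> emit 7B 5E B5, reset; bytes_emitted=3
After char 4 ('U'=20): chars_in_quartet=1 acc=0x14 bytes_emitted=3
After char 5 ('q'=42): chars_in_quartet=2 acc=0x52A bytes_emitted=3

Answer: 2 0x52A 3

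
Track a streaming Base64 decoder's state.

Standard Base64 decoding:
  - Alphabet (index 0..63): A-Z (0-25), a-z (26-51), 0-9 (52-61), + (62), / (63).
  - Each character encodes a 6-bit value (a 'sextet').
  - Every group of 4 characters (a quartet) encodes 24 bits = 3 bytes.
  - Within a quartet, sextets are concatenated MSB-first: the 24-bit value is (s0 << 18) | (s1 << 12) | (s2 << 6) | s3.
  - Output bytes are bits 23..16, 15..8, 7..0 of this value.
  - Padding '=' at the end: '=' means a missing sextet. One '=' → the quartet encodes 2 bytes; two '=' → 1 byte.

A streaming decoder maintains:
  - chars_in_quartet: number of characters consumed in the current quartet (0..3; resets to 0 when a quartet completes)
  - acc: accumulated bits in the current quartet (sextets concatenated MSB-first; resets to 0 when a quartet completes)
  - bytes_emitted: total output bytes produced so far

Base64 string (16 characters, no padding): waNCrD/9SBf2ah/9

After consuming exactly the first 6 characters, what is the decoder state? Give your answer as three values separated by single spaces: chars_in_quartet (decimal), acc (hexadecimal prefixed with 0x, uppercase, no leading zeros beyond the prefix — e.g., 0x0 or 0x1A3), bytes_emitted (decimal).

After char 0 ('w'=48): chars_in_quartet=1 acc=0x30 bytes_emitted=0
After char 1 ('a'=26): chars_in_quartet=2 acc=0xC1A bytes_emitted=0
After char 2 ('N'=13): chars_in_quartet=3 acc=0x3068D bytes_emitted=0
After char 3 ('C'=2): chars_in_quartet=4 acc=0xC1A342 -> emit C1 A3 42, reset; bytes_emitted=3
After char 4 ('r'=43): chars_in_quartet=1 acc=0x2B bytes_emitted=3
After char 5 ('D'=3): chars_in_quartet=2 acc=0xAC3 bytes_emitted=3

Answer: 2 0xAC3 3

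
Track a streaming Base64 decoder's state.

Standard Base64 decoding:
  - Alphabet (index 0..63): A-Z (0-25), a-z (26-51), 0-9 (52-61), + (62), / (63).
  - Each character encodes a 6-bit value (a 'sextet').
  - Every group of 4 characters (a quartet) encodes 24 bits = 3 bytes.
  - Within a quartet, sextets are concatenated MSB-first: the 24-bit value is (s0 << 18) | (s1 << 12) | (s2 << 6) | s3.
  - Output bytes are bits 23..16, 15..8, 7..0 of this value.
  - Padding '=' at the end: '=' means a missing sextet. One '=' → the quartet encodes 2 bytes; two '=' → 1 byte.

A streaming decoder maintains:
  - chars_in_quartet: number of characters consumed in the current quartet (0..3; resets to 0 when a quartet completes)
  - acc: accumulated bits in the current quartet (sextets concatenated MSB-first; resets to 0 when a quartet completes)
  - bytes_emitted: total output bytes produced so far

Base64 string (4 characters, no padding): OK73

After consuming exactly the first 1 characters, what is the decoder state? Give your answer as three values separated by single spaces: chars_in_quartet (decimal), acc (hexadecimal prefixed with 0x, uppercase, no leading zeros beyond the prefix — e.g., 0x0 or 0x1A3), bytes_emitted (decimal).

Answer: 1 0xE 0

Derivation:
After char 0 ('O'=14): chars_in_quartet=1 acc=0xE bytes_emitted=0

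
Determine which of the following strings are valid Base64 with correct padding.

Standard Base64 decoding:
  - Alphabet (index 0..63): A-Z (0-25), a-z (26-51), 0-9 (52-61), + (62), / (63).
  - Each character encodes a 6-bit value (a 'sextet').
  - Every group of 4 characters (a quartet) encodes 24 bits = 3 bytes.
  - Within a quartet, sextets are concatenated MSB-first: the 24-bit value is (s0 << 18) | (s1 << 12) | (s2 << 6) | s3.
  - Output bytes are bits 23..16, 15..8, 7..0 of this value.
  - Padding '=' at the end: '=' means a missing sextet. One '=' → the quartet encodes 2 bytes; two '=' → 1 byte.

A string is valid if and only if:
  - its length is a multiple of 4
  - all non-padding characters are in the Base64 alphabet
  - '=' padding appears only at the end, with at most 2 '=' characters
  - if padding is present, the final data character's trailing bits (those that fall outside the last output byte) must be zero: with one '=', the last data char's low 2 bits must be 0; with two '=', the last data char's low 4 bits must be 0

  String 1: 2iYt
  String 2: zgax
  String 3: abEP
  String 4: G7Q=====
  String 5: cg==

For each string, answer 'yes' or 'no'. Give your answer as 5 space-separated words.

Answer: yes yes yes no yes

Derivation:
String 1: '2iYt' → valid
String 2: 'zgax' → valid
String 3: 'abEP' → valid
String 4: 'G7Q=====' → invalid (5 pad chars (max 2))
String 5: 'cg==' → valid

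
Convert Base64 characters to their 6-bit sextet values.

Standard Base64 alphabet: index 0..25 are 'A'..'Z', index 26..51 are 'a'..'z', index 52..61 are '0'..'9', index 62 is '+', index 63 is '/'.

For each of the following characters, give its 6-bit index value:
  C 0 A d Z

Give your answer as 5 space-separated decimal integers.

Answer: 2 52 0 29 25

Derivation:
'C': A..Z range, ord('C') − ord('A') = 2
'0': 0..9 range, 52 + ord('0') − ord('0') = 52
'A': A..Z range, ord('A') − ord('A') = 0
'd': a..z range, 26 + ord('d') − ord('a') = 29
'Z': A..Z range, ord('Z') − ord('A') = 25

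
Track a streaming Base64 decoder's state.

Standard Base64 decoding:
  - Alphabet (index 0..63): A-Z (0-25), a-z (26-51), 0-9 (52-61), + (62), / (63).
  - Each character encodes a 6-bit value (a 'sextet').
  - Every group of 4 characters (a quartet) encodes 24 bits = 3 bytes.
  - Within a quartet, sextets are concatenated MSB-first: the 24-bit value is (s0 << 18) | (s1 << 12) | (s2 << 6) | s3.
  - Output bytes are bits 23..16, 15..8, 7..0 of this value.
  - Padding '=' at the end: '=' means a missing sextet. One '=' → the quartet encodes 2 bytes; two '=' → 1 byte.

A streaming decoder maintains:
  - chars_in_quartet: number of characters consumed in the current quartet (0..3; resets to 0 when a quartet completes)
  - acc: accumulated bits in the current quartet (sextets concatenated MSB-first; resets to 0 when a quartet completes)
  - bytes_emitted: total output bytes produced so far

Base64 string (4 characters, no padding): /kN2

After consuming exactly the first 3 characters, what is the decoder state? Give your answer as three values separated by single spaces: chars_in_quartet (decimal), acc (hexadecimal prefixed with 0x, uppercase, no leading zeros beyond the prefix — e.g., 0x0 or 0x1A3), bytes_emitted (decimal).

Answer: 3 0x3F90D 0

Derivation:
After char 0 ('/'=63): chars_in_quartet=1 acc=0x3F bytes_emitted=0
After char 1 ('k'=36): chars_in_quartet=2 acc=0xFE4 bytes_emitted=0
After char 2 ('N'=13): chars_in_quartet=3 acc=0x3F90D bytes_emitted=0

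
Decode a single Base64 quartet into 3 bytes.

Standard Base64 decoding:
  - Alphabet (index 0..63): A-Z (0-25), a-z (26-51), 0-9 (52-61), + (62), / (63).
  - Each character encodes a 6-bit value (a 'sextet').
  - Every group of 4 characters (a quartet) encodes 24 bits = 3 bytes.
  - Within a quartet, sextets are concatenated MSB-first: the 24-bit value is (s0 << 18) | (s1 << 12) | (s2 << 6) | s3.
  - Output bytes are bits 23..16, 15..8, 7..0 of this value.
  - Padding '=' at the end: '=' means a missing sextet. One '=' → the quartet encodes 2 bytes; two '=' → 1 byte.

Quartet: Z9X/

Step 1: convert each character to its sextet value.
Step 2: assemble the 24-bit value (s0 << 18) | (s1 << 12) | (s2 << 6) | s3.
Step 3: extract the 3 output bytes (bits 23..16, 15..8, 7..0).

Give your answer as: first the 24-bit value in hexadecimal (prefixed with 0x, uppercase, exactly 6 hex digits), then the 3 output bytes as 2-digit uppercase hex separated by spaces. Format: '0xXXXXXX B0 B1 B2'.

Answer: 0x67D5FF 67 D5 FF

Derivation:
Sextets: Z=25, 9=61, X=23, /=63
24-bit: (25<<18) | (61<<12) | (23<<6) | 63
      = 0x640000 | 0x03D000 | 0x0005C0 | 0x00003F
      = 0x67D5FF
Bytes: (v>>16)&0xFF=67, (v>>8)&0xFF=D5, v&0xFF=FF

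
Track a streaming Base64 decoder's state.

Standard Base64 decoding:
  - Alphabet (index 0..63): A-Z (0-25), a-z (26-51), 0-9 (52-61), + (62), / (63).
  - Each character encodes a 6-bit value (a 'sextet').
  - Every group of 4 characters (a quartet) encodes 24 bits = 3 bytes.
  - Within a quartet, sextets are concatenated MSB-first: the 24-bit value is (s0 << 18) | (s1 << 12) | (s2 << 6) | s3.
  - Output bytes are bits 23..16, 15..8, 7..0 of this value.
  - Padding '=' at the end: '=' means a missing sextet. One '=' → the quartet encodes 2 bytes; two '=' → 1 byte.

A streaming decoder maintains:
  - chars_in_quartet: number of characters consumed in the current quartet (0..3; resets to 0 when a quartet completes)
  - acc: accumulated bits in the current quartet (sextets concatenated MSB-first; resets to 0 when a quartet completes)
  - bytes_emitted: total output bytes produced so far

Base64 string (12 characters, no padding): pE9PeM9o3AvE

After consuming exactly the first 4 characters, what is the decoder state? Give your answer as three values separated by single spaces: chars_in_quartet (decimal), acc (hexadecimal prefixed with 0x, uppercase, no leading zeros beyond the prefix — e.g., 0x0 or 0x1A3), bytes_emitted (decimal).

After char 0 ('p'=41): chars_in_quartet=1 acc=0x29 bytes_emitted=0
After char 1 ('E'=4): chars_in_quartet=2 acc=0xA44 bytes_emitted=0
After char 2 ('9'=61): chars_in_quartet=3 acc=0x2913D bytes_emitted=0
After char 3 ('P'=15): chars_in_quartet=4 acc=0xA44F4F -> emit A4 4F 4F, reset; bytes_emitted=3

Answer: 0 0x0 3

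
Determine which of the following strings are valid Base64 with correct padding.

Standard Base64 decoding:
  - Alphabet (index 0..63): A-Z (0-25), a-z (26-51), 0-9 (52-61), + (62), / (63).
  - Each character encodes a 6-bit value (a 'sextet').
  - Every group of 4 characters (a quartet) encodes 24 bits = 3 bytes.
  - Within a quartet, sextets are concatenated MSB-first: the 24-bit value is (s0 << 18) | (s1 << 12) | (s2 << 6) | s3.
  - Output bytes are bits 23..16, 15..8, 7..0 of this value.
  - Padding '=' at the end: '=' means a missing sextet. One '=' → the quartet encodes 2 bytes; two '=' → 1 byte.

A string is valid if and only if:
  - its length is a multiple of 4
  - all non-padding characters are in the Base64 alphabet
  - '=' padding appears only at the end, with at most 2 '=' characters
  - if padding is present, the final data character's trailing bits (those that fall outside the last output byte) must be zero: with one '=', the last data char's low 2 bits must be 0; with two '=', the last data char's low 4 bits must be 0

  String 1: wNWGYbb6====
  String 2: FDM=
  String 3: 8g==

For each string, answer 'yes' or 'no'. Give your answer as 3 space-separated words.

Answer: no yes yes

Derivation:
String 1: 'wNWGYbb6====' → invalid (4 pad chars (max 2))
String 2: 'FDM=' → valid
String 3: '8g==' → valid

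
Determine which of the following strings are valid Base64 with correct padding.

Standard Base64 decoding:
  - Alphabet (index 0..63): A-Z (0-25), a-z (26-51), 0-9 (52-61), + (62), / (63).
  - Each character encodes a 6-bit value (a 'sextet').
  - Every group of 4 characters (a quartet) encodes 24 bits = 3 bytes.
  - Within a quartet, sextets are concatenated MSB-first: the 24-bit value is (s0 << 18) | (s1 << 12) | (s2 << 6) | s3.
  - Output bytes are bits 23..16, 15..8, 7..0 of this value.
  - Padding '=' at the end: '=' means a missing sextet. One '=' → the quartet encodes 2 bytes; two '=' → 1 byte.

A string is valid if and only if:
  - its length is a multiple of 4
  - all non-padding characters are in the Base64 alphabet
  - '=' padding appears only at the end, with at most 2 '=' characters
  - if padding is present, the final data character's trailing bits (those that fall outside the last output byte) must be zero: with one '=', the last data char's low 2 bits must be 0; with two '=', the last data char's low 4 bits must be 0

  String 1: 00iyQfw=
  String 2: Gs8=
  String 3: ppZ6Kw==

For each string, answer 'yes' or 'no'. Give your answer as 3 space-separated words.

String 1: '00iyQfw=' → valid
String 2: 'Gs8=' → valid
String 3: 'ppZ6Kw==' → valid

Answer: yes yes yes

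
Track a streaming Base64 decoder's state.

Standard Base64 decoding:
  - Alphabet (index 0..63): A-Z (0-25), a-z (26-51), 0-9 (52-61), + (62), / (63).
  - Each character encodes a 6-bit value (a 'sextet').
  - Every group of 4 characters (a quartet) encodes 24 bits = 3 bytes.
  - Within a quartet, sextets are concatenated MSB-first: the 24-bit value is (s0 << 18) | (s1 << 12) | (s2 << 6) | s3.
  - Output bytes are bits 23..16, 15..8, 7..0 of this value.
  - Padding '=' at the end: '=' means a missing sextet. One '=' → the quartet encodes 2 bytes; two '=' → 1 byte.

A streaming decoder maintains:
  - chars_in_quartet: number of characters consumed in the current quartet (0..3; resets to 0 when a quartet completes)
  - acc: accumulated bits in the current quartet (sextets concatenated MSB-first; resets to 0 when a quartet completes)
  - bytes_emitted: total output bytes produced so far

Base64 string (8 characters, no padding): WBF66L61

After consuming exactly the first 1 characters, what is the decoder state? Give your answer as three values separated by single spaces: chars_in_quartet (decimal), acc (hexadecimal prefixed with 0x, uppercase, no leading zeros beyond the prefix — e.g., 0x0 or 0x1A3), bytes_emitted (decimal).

After char 0 ('W'=22): chars_in_quartet=1 acc=0x16 bytes_emitted=0

Answer: 1 0x16 0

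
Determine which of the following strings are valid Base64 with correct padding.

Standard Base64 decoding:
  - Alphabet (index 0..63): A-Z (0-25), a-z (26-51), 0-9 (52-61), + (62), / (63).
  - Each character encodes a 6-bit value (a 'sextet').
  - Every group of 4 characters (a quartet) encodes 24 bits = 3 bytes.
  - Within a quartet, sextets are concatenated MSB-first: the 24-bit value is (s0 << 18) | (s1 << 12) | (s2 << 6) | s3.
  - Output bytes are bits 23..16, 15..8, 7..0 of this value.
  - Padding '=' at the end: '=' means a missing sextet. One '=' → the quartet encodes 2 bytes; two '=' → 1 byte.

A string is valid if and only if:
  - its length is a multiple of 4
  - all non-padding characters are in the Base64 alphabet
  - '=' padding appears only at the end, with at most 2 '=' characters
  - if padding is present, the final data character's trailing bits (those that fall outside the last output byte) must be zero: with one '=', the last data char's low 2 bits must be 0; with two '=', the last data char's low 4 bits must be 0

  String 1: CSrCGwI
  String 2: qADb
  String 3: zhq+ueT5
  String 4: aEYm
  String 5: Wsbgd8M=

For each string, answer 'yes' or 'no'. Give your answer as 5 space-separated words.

Answer: no yes yes yes yes

Derivation:
String 1: 'CSrCGwI' → invalid (len=7 not mult of 4)
String 2: 'qADb' → valid
String 3: 'zhq+ueT5' → valid
String 4: 'aEYm' → valid
String 5: 'Wsbgd8M=' → valid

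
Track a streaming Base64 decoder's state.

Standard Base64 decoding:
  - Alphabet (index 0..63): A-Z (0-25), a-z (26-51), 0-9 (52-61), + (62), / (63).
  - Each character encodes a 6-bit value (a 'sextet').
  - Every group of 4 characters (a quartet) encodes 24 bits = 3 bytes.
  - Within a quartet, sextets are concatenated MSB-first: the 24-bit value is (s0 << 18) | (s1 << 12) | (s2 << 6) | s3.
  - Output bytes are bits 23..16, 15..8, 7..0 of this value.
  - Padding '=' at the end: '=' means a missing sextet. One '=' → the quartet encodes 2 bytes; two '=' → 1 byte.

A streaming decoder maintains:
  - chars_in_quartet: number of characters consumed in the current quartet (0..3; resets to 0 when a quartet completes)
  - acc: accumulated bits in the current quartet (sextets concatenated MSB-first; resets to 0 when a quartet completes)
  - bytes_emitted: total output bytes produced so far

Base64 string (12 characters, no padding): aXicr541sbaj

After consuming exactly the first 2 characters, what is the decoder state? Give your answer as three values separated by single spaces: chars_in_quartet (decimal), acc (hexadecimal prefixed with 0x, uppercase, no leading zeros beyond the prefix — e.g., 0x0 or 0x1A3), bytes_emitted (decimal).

After char 0 ('a'=26): chars_in_quartet=1 acc=0x1A bytes_emitted=0
After char 1 ('X'=23): chars_in_quartet=2 acc=0x697 bytes_emitted=0

Answer: 2 0x697 0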